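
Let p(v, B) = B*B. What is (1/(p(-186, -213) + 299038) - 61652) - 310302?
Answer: -128103561277/344407 ≈ -3.7195e+5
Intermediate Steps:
p(v, B) = B²
(1/(p(-186, -213) + 299038) - 61652) - 310302 = (1/((-213)² + 299038) - 61652) - 310302 = (1/(45369 + 299038) - 61652) - 310302 = (1/344407 - 61652) - 310302 = -21233380363/344407 - 310302 = -128103561277/344407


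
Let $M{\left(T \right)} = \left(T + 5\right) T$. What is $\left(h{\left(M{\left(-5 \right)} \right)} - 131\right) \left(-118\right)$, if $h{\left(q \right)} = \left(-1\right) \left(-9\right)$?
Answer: $14396$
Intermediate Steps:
$M{\left(T \right)} = T \left(5 + T\right)$ ($M{\left(T \right)} = \left(5 + T\right) T = T \left(5 + T\right)$)
$h{\left(q \right)} = 9$
$\left(h{\left(M{\left(-5 \right)} \right)} - 131\right) \left(-118\right) = \left(9 - 131\right) \left(-118\right) = \left(-122\right) \left(-118\right) = 14396$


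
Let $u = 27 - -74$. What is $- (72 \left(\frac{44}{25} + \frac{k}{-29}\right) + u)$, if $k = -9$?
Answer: $- \frac{181297}{725} \approx -250.06$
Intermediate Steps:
$u = 101$ ($u = 27 + 74 = 101$)
$- (72 \left(\frac{44}{25} + \frac{k}{-29}\right) + u) = - (72 \left(\frac{44}{25} - \frac{9}{-29}\right) + 101) = - (72 \left(44 \cdot \frac{1}{25} - - \frac{9}{29}\right) + 101) = - (72 \left(\frac{44}{25} + \frac{9}{29}\right) + 101) = - (72 \cdot \frac{1501}{725} + 101) = - (\frac{108072}{725} + 101) = \left(-1\right) \frac{181297}{725} = - \frac{181297}{725}$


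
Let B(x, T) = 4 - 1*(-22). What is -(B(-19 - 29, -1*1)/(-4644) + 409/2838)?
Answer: -1769/12771 ≈ -0.13852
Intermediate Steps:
B(x, T) = 26 (B(x, T) = 4 + 22 = 26)
-(B(-19 - 29, -1*1)/(-4644) + 409/2838) = -(26/(-4644) + 409/2838) = -(26*(-1/4644) + 409*(1/2838)) = -(-13/2322 + 409/2838) = -1*1769/12771 = -1769/12771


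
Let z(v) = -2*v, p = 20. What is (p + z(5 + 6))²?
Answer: 4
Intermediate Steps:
(p + z(5 + 6))² = (20 - 2*(5 + 6))² = (20 - 2*11)² = (20 - 22)² = (-2)² = 4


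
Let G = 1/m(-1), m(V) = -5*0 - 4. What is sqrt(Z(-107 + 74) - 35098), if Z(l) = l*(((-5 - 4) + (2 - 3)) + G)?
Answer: I*sqrt(139039)/2 ≈ 186.44*I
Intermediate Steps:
m(V) = -4 (m(V) = 0 - 4 = -4)
G = -1/4 (G = 1/(-4) = -1/4 ≈ -0.25000)
Z(l) = -41*l/4 (Z(l) = l*(((-5 - 4) + (2 - 3)) - 1/4) = l*((-9 - 1) - 1/4) = l*(-10 - 1/4) = l*(-41/4) = -41*l/4)
sqrt(Z(-107 + 74) - 35098) = sqrt(-41*(-107 + 74)/4 - 35098) = sqrt(-41/4*(-33) - 35098) = sqrt(1353/4 - 35098) = sqrt(-139039/4) = I*sqrt(139039)/2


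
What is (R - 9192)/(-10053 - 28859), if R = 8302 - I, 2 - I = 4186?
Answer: -1647/19456 ≈ -0.084653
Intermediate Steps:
I = -4184 (I = 2 - 1*4186 = 2 - 4186 = -4184)
R = 12486 (R = 8302 - 1*(-4184) = 8302 + 4184 = 12486)
(R - 9192)/(-10053 - 28859) = (12486 - 9192)/(-10053 - 28859) = 3294/(-38912) = 3294*(-1/38912) = -1647/19456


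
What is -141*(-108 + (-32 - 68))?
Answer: 29328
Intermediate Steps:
-141*(-108 + (-32 - 68)) = -141*(-108 - 100) = -141*(-208) = 29328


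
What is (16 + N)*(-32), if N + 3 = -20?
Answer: 224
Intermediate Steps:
N = -23 (N = -3 - 20 = -23)
(16 + N)*(-32) = (16 - 23)*(-32) = -7*(-32) = 224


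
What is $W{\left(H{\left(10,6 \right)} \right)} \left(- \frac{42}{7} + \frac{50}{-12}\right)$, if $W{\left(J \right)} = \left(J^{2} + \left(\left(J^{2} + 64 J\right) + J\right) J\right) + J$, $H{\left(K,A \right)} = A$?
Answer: $-26413$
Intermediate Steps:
$W{\left(J \right)} = J + J^{2} + J \left(J^{2} + 65 J\right)$ ($W{\left(J \right)} = \left(J^{2} + \left(J^{2} + 65 J\right) J\right) + J = \left(J^{2} + J \left(J^{2} + 65 J\right)\right) + J = J + J^{2} + J \left(J^{2} + 65 J\right)$)
$W{\left(H{\left(10,6 \right)} \right)} \left(- \frac{42}{7} + \frac{50}{-12}\right) = 6 \left(1 + 6^{2} + 66 \cdot 6\right) \left(- \frac{42}{7} + \frac{50}{-12}\right) = 6 \left(1 + 36 + 396\right) \left(\left(-42\right) \frac{1}{7} + 50 \left(- \frac{1}{12}\right)\right) = 6 \cdot 433 \left(-6 - \frac{25}{6}\right) = 2598 \left(- \frac{61}{6}\right) = -26413$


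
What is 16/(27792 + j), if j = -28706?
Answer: -8/457 ≈ -0.017505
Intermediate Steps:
16/(27792 + j) = 16/(27792 - 28706) = 16/(-914) = 16*(-1/914) = -8/457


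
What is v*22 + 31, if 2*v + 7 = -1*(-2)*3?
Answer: 20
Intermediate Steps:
v = -½ (v = -7/2 + (-1*(-2)*3)/2 = -7/2 + (2*3)/2 = -7/2 + (½)*6 = -7/2 + 3 = -½ ≈ -0.50000)
v*22 + 31 = -½*22 + 31 = -11 + 31 = 20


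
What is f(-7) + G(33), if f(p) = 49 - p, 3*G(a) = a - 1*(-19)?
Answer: 220/3 ≈ 73.333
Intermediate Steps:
G(a) = 19/3 + a/3 (G(a) = (a - 1*(-19))/3 = (a + 19)/3 = (19 + a)/3 = 19/3 + a/3)
f(-7) + G(33) = (49 - 1*(-7)) + (19/3 + (⅓)*33) = (49 + 7) + (19/3 + 11) = 56 + 52/3 = 220/3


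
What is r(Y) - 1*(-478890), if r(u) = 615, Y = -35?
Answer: 479505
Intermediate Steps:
r(Y) - 1*(-478890) = 615 - 1*(-478890) = 615 + 478890 = 479505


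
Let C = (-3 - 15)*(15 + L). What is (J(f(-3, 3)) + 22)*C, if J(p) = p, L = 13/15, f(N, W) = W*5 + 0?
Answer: -52836/5 ≈ -10567.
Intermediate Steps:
f(N, W) = 5*W (f(N, W) = 5*W + 0 = 5*W)
L = 13/15 (L = 13*(1/15) = 13/15 ≈ 0.86667)
C = -1428/5 (C = (-3 - 15)*(15 + 13/15) = -18*238/15 = -1428/5 ≈ -285.60)
(J(f(-3, 3)) + 22)*C = (5*3 + 22)*(-1428/5) = (15 + 22)*(-1428/5) = 37*(-1428/5) = -52836/5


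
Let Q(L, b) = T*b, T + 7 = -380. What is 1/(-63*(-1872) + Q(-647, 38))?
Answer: 1/103230 ≈ 9.6871e-6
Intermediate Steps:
T = -387 (T = -7 - 380 = -387)
Q(L, b) = -387*b
1/(-63*(-1872) + Q(-647, 38)) = 1/(-63*(-1872) - 387*38) = 1/(117936 - 14706) = 1/103230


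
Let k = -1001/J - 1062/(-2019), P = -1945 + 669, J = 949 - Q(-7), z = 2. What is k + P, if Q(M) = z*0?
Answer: -62714583/49129 ≈ -1276.5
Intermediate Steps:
Q(M) = 0 (Q(M) = 2*0 = 0)
J = 949 (J = 949 - 1*0 = 949 + 0 = 949)
P = -1276
k = -25979/49129 (k = -1001/949 - 1062/(-2019) = -1001*1/949 - 1062*(-1/2019) = -77/73 + 354/673 = -25979/49129 ≈ -0.52879)
k + P = -25979/49129 - 1276 = -62714583/49129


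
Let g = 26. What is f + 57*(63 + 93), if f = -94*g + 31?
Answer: 6479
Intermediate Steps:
f = -2413 (f = -94*26 + 31 = -2444 + 31 = -2413)
f + 57*(63 + 93) = -2413 + 57*(63 + 93) = -2413 + 57*156 = -2413 + 8892 = 6479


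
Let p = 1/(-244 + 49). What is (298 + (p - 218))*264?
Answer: 1372712/65 ≈ 21119.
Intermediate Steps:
p = -1/195 (p = 1/(-195) = -1/195 ≈ -0.0051282)
(298 + (p - 218))*264 = (298 + (-1/195 - 218))*264 = (298 - 42511/195)*264 = (15599/195)*264 = 1372712/65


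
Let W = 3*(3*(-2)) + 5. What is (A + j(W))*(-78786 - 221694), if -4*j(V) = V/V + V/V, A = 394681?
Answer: -118593596640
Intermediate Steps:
W = -13 (W = 3*(-6) + 5 = -18 + 5 = -13)
j(V) = -½ (j(V) = -(V/V + V/V)/4 = -(1 + 1)/4 = -¼*2 = -½)
(A + j(W))*(-78786 - 221694) = (394681 - ½)*(-78786 - 221694) = (789361/2)*(-300480) = -118593596640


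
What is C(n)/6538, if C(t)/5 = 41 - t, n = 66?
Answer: -125/6538 ≈ -0.019119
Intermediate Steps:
C(t) = 205 - 5*t (C(t) = 5*(41 - t) = 205 - 5*t)
C(n)/6538 = (205 - 5*66)/6538 = (205 - 330)*(1/6538) = -125*1/6538 = -125/6538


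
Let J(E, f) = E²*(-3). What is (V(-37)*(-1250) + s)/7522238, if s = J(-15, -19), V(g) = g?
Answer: 45575/7522238 ≈ 0.0060587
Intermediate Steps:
J(E, f) = -3*E²
s = -675 (s = -3*(-15)² = -3*225 = -675)
(V(-37)*(-1250) + s)/7522238 = (-37*(-1250) - 675)/7522238 = (46250 - 675)*(1/7522238) = 45575*(1/7522238) = 45575/7522238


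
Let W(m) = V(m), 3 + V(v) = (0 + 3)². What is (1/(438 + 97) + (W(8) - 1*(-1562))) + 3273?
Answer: 2589936/535 ≈ 4841.0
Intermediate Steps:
V(v) = 6 (V(v) = -3 + (0 + 3)² = -3 + 3² = -3 + 9 = 6)
W(m) = 6
(1/(438 + 97) + (W(8) - 1*(-1562))) + 3273 = (1/(438 + 97) + (6 - 1*(-1562))) + 3273 = (1/535 + (6 + 1562)) + 3273 = (1/535 + 1568) + 3273 = 838881/535 + 3273 = 2589936/535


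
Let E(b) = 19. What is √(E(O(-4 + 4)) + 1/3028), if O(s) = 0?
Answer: √43552481/1514 ≈ 4.3589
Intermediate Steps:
√(E(O(-4 + 4)) + 1/3028) = √(19 + 1/3028) = √(57533/3028) = √43552481/1514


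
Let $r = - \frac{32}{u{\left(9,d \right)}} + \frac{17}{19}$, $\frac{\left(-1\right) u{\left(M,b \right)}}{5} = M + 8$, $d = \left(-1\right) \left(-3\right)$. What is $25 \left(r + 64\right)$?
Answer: $\frac{527065}{323} \approx 1631.8$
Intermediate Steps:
$d = 3$
$u{\left(M,b \right)} = -40 - 5 M$ ($u{\left(M,b \right)} = - 5 \left(M + 8\right) = - 5 \left(8 + M\right) = -40 - 5 M$)
$r = \frac{2053}{1615}$ ($r = - \frac{32}{-40 - 45} + \frac{17}{19} = - \frac{32}{-40 - 45} + 17 \cdot \frac{1}{19} = - \frac{32}{-85} + \frac{17}{19} = \left(-32\right) \left(- \frac{1}{85}\right) + \frac{17}{19} = \frac{32}{85} + \frac{17}{19} = \frac{2053}{1615} \approx 1.2712$)
$25 \left(r + 64\right) = 25 \left(\frac{2053}{1615} + 64\right) = 25 \cdot \frac{105413}{1615} = \frac{527065}{323}$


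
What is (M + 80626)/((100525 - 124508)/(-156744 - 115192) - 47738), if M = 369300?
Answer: -122351076736/12981656785 ≈ -9.4249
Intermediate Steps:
(M + 80626)/((100525 - 124508)/(-156744 - 115192) - 47738) = (369300 + 80626)/((100525 - 124508)/(-156744 - 115192) - 47738) = 449926/(-23983/(-271936) - 47738) = 449926/(-23983*(-1/271936) - 47738) = 449926/(23983/271936 - 47738) = 449926/(-12981656785/271936) = 449926*(-271936/12981656785) = -122351076736/12981656785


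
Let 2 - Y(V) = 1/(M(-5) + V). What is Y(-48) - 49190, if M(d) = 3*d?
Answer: -3098843/63 ≈ -49188.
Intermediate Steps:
Y(V) = 2 - 1/(-15 + V) (Y(V) = 2 - 1/(3*(-5) + V) = 2 - 1/(-15 + V))
Y(-48) - 49190 = (-31 + 2*(-48))/(-15 - 48) - 49190 = (-31 - 96)/(-63) - 49190 = -1/63*(-127) - 49190 = 127/63 - 49190 = -3098843/63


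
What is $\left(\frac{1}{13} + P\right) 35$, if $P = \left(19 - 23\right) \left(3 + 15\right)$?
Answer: $- \frac{32725}{13} \approx -2517.3$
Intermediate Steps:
$P = -72$ ($P = \left(-4\right) 18 = -72$)
$\left(\frac{1}{13} + P\right) 35 = \left(\frac{1}{13} - 72\right) 35 = \left(- \frac{935}{13}\right) 35 = - \frac{32725}{13}$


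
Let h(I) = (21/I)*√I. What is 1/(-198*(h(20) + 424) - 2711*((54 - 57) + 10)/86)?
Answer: -3112705070/261972706929569 + 15376284*√5/261972706929569 ≈ -1.1751e-5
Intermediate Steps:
h(I) = 21/√I
1/(-198*(h(20) + 424) - 2711*((54 - 57) + 10)/86) = 1/(-198*(21/√20 + 424) - 2711*((54 - 57) + 10)/86) = 1/(-198*(21*(√5/10) + 424) - 2711*(-3 + 10)/86) = 1/(-198*(21*√5/10 + 424) - 18977/86) = 1/(-198*(424 + 21*√5/10) - 2711*7/86) = 1/((-83952 - 2079*√5/5) - 18977/86) = 1/(-7238849/86 - 2079*√5/5)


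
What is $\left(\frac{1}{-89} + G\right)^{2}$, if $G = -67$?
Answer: $\frac{35569296}{7921} \approx 4490.5$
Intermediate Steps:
$\left(\frac{1}{-89} + G\right)^{2} = \left(\frac{1}{-89} - 67\right)^{2} = \left(- \frac{1}{89} - 67\right)^{2} = \left(- \frac{5964}{89}\right)^{2} = \frac{35569296}{7921}$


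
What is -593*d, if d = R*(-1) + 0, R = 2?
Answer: 1186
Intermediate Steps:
d = -2 (d = 2*(-1) + 0 = -2 + 0 = -2)
-593*d = -593*(-2) = 1186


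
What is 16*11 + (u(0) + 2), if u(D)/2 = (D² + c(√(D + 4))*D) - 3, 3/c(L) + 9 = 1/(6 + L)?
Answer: 172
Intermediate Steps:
c(L) = 3/(-9 + 1/(6 + L))
u(D) = -6 + 2*D² + 6*D*(-6 - √(4 + D))/(53 + 9*√(4 + D)) (u(D) = 2*((D² + (3*(-6 - √(D + 4))/(53 + 9*√(D + 4)))*D) - 3) = 2*((D² + (3*(-6 - √(4 + D))/(53 + 9*√(4 + D)))*D) - 3) = 2*((D² + 3*D*(-6 - √(4 + D))/(53 + 9*√(4 + D))) - 3) = 2*(-3 + D² + 3*D*(-6 - √(4 + D))/(53 + 9*√(4 + D))) = -6 + 2*D² + 6*D*(-6 - √(4 + D))/(53 + 9*√(4 + D)))
16*11 + (u(0) + 2) = 16*11 + (2*((-3 + 0²)*(53 + 9*√(4 + 0)) - 3*0*(6 + √(4 + 0)))/(53 + 9*√(4 + 0)) + 2) = 176 + (2*((-3 + 0)*(53 + 9*√4) - 3*0*(6 + √4))/(53 + 9*√4) + 2) = 176 + (2*(-3*(53 + 9*2) - 3*0*(6 + 2))/(53 + 9*2) + 2) = 176 + (2*(-3*(53 + 18) - 3*0*8)/(53 + 18) + 2) = 176 + (2*(-3*71 + 0)/71 + 2) = 176 + (2*(1/71)*(-213 + 0) + 2) = 176 + (2*(1/71)*(-213) + 2) = 176 + (-6 + 2) = 176 - 4 = 172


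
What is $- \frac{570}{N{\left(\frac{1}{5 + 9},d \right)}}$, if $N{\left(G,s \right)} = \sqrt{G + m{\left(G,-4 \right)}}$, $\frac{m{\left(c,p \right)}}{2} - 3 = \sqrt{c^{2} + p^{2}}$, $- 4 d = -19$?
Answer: $- \frac{570 \sqrt{14}}{\sqrt{85 + 2 \sqrt{3137}}} \approx -151.94$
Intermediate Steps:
$d = \frac{19}{4}$ ($d = \left(- \frac{1}{4}\right) \left(-19\right) = \frac{19}{4} \approx 4.75$)
$m{\left(c,p \right)} = 6 + 2 \sqrt{c^{2} + p^{2}}$
$N{\left(G,s \right)} = \sqrt{6 + G + 2 \sqrt{16 + G^{2}}}$ ($N{\left(G,s \right)} = \sqrt{G + \left(6 + 2 \sqrt{G^{2} + \left(-4\right)^{2}}\right)} = \sqrt{G + \left(6 + 2 \sqrt{G^{2} + 16}\right)} = \sqrt{G + \left(6 + 2 \sqrt{16 + G^{2}}\right)} = \sqrt{6 + G + 2 \sqrt{16 + G^{2}}}$)
$- \frac{570}{N{\left(\frac{1}{5 + 9},d \right)}} = - \frac{570}{\sqrt{6 + \frac{1}{5 + 9} + 2 \sqrt{16 + \left(\frac{1}{5 + 9}\right)^{2}}}} = - \frac{570}{\sqrt{6 + \frac{1}{14} + 2 \sqrt{16 + \left(\frac{1}{14}\right)^{2}}}} = - \frac{570}{\sqrt{6 + \frac{1}{14} + 2 \sqrt{16 + \frac{1}{196}}}} = - \frac{570}{\sqrt{6 + \frac{1}{14} + 2 \sqrt{\frac{3137}{196}}}} = - \frac{570}{\sqrt{6 + \frac{1}{14} + 2 \frac{\sqrt{3137}}{14}}} = - \frac{570}{\sqrt{6 + \frac{1}{14} + \frac{\sqrt{3137}}{7}}} = - \frac{570}{\sqrt{\frac{85}{14} + \frac{\sqrt{3137}}{7}}}$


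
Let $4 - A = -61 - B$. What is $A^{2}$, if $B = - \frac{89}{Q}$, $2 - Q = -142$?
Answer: $\frac{85951441}{20736} \approx 4145.0$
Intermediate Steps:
$Q = 144$ ($Q = 2 - -142 = 2 + 142 = 144$)
$B = - \frac{89}{144} \approx -0.61806$
$A = \frac{9271}{144}$ ($A = 4 - \left(-61 - - \frac{89}{144}\right) = 4 - \left(-61 + \frac{89}{144}\right) = 4 - - \frac{8695}{144} = 4 + \frac{8695}{144} = \frac{9271}{144} \approx 64.382$)
$A^{2} = \left(\frac{9271}{144}\right)^{2} = \frac{85951441}{20736}$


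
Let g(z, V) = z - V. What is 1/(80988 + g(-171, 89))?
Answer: 1/80728 ≈ 1.2387e-5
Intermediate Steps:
1/(80988 + g(-171, 89)) = 1/(80988 + (-171 - 1*89)) = 1/(80988 + (-171 - 89)) = 1/(80988 - 260) = 1/80728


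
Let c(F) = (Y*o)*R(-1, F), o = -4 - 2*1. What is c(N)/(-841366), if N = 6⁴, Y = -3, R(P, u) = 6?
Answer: -54/420683 ≈ -0.00012836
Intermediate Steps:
N = 1296
o = -6 (o = -4 - 2 = -6)
c(F) = 108 (c(F) = -3*(-6)*6 = 18*6 = 108)
c(N)/(-841366) = 108/(-841366) = 108*(-1/841366) = -54/420683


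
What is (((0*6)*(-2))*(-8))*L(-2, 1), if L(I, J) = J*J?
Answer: 0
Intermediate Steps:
L(I, J) = J²
(((0*6)*(-2))*(-8))*L(-2, 1) = (((0*6)*(-2))*(-8))*1² = ((0*(-2))*(-8))*1 = (0*(-8))*1 = 0*1 = 0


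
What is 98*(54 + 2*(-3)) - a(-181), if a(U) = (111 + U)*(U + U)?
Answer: -20636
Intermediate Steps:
a(U) = 2*U*(111 + U) (a(U) = (111 + U)*(2*U) = 2*U*(111 + U))
98*(54 + 2*(-3)) - a(-181) = 98*(54 + 2*(-3)) - 2*(-181)*(111 - 181) = 98*(54 - 6) - 2*(-181)*(-70) = 98*48 - 1*25340 = 4704 - 25340 = -20636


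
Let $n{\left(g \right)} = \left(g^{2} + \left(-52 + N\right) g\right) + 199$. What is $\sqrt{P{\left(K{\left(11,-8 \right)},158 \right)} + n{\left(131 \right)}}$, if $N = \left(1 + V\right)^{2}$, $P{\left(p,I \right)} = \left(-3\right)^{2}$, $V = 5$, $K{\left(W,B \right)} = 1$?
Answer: $3 \sqrt{1697} \approx 123.58$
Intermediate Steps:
$P{\left(p,I \right)} = 9$
$N = 36$ ($N = \left(1 + 5\right)^{2} = 6^{2} = 36$)
$n{\left(g \right)} = 199 + g^{2} - 16 g$ ($n{\left(g \right)} = \left(g^{2} + \left(-52 + 36\right) g\right) + 199 = \left(g^{2} - 16 g\right) + 199 = 199 + g^{2} - 16 g$)
$\sqrt{P{\left(K{\left(11,-8 \right)},158 \right)} + n{\left(131 \right)}} = \sqrt{9 + \left(199 + 131^{2} - 2096\right)} = \sqrt{9 + \left(199 + 17161 - 2096\right)} = \sqrt{9 + 15264} = \sqrt{15273} = 3 \sqrt{1697}$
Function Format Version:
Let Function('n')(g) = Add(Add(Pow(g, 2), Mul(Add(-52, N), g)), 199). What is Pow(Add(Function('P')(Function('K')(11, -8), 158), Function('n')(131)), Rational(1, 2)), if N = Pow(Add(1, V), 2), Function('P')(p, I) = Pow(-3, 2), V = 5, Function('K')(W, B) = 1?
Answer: Mul(3, Pow(1697, Rational(1, 2))) ≈ 123.58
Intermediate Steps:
Function('P')(p, I) = 9
N = 36 (N = Pow(Add(1, 5), 2) = Pow(6, 2) = 36)
Function('n')(g) = Add(199, Pow(g, 2), Mul(-16, g)) (Function('n')(g) = Add(Add(Pow(g, 2), Mul(Add(-52, 36), g)), 199) = Add(Add(Pow(g, 2), Mul(-16, g)), 199) = Add(199, Pow(g, 2), Mul(-16, g)))
Pow(Add(Function('P')(Function('K')(11, -8), 158), Function('n')(131)), Rational(1, 2)) = Pow(Add(9, Add(199, Pow(131, 2), Mul(-16, 131))), Rational(1, 2)) = Pow(Add(9, Add(199, 17161, -2096)), Rational(1, 2)) = Pow(Add(9, 15264), Rational(1, 2)) = Pow(15273, Rational(1, 2)) = Mul(3, Pow(1697, Rational(1, 2)))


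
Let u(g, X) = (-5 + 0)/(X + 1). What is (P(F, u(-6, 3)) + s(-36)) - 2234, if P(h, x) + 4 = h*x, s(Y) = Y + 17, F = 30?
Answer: -4589/2 ≈ -2294.5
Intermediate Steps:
u(g, X) = -5/(1 + X)
s(Y) = 17 + Y
P(h, x) = -4 + h*x
(P(F, u(-6, 3)) + s(-36)) - 2234 = ((-4 + 30*(-5/(1 + 3))) + (17 - 36)) - 2234 = ((-4 + 30*(-5/4)) - 19) - 2234 = ((-4 - 75/2) - 19) - 2234 = (-83/2 - 19) - 2234 = -121/2 - 2234 = -4589/2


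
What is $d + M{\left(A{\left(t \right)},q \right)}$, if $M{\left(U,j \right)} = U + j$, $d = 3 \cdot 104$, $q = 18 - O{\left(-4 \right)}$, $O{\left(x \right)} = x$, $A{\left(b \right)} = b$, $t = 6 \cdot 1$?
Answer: $340$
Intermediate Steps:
$t = 6$
$q = 22$ ($q = 18 - -4 = 18 + 4 = 22$)
$d = 312$
$d + M{\left(A{\left(t \right)},q \right)} = 312 + \left(6 + 22\right) = 312 + 28 = 340$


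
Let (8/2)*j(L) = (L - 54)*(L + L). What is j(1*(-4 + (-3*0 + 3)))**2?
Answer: 3025/4 ≈ 756.25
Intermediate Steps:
j(L) = L*(-54 + L)/2 (j(L) = ((L - 54)*(L + L))/4 = ((-54 + L)*(2*L))/4 = (2*L*(-54 + L))/4 = L*(-54 + L)/2)
j(1*(-4 + (-3*0 + 3)))**2 = ((1*(-4 + (-3*0 + 3)))*(-54 + 1*(-4 + (-3*0 + 3)))/2)**2 = ((1*(-4 + (0 + 3)))*(-54 + 1*(-4 + (0 + 3)))/2)**2 = ((1*(-4 + 3))*(-54 + 1*(-4 + 3))/2)**2 = ((1*(-1))*(-54 + 1*(-1))/2)**2 = ((1/2)*(-1)*(-54 - 1))**2 = ((1/2)*(-1)*(-55))**2 = (55/2)**2 = 3025/4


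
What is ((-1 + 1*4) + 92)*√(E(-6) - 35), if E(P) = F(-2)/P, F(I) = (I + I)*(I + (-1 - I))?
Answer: 95*I*√321/3 ≈ 567.36*I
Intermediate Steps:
F(I) = -2*I (F(I) = (2*I)*(-1) = -2*I)
E(P) = 4/P (E(P) = (-2*(-2))/P = 4/P)
((-1 + 1*4) + 92)*√(E(-6) - 35) = ((-1 + 1*4) + 92)*√(4/(-6) - 35) = ((-1 + 4) + 92)*√(4*(-⅙) - 35) = (3 + 92)*√(-⅔ - 35) = 95*√(-107/3) = 95*(I*√321/3) = 95*I*√321/3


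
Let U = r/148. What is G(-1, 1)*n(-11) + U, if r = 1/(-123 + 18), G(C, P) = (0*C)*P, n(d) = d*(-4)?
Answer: -1/15540 ≈ -6.4350e-5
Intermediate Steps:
n(d) = -4*d
G(C, P) = 0 (G(C, P) = 0*P = 0)
r = -1/105 (r = 1/(-105) = -1/105 ≈ -0.0095238)
U = -1/15540 (U = -1/105/148 = -1/105*1/148 = -1/15540 ≈ -6.4350e-5)
G(-1, 1)*n(-11) + U = 0*(-4*(-11)) - 1/15540 = 0*44 - 1/15540 = 0 - 1/15540 = -1/15540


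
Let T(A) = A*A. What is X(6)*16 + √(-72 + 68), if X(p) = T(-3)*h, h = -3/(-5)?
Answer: 432/5 + 2*I ≈ 86.4 + 2.0*I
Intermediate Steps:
h = ⅗ (h = -3*(-⅕) = ⅗ ≈ 0.60000)
T(A) = A²
X(p) = 27/5 (X(p) = (-3)²*(⅗) = 9*(⅗) = 27/5)
X(6)*16 + √(-72 + 68) = (27/5)*16 + √(-72 + 68) = 432/5 + √(-4) = 432/5 + 2*I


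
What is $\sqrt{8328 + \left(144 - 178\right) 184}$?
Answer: $2 \sqrt{518} \approx 45.519$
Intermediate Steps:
$\sqrt{8328 + \left(144 - 178\right) 184} = \sqrt{8328 - 6256} = \sqrt{2072} = 2 \sqrt{518}$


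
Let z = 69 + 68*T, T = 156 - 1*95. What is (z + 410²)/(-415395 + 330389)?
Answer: -172317/85006 ≈ -2.0271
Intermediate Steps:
T = 61 (T = 156 - 95 = 61)
z = 4217 (z = 69 + 68*61 = 69 + 4148 = 4217)
(z + 410²)/(-415395 + 330389) = (4217 + 410²)/(-415395 + 330389) = (4217 + 168100)/(-85006) = 172317*(-1/85006) = -172317/85006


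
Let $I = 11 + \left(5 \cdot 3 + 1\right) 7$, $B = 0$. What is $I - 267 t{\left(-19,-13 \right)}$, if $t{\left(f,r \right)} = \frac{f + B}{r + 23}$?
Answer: $\frac{6303}{10} \approx 630.3$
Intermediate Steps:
$I = 123$ ($I = 11 + \left(15 + 1\right) 7 = 11 + 16 \cdot 7 = 11 + 112 = 123$)
$t{\left(f,r \right)} = \frac{f}{23 + r}$ ($t{\left(f,r \right)} = \frac{f + 0}{r + 23} = \frac{f}{23 + r}$)
$I - 267 t{\left(-19,-13 \right)} = 123 - 267 \left(- \frac{19}{23 - 13}\right) = 123 - 267 \left(- \frac{19}{10}\right) = 123 - 267 \left(\left(-19\right) \frac{1}{10}\right) = 123 - - \frac{5073}{10} = 123 + \frac{5073}{10} = \frac{6303}{10}$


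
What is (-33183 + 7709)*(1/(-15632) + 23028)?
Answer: -4584984953215/7816 ≈ -5.8661e+8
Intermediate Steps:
(-33183 + 7709)*(1/(-15632) + 23028) = -25474*(-1/15632 + 23028) = -25474*359973695/15632 = -4584984953215/7816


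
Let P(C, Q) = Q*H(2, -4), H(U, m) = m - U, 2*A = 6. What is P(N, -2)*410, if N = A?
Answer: 4920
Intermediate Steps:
A = 3 (A = (1/2)*6 = 3)
N = 3
P(C, Q) = -6*Q (P(C, Q) = Q*(-4 - 1*2) = Q*(-4 - 2) = Q*(-6) = -6*Q)
P(N, -2)*410 = -6*(-2)*410 = 12*410 = 4920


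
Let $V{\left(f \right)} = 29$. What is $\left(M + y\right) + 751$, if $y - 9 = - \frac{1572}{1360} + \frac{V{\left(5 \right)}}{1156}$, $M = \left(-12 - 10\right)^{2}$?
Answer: $\frac{1795946}{1445} \approx 1242.9$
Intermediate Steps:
$M = 484$ ($M = \left(-22\right)^{2} = 484$)
$y = \frac{11371}{1445}$ ($y = 9 + \left(- \frac{1572}{1360} + \frac{29}{1156}\right) = 9 + \left(\left(-1572\right) \frac{1}{1360} + 29 \cdot \frac{1}{1156}\right) = 9 + \left(- \frac{393}{340} + \frac{29}{1156}\right) = 9 - \frac{1634}{1445} = \frac{11371}{1445} \approx 7.8692$)
$\left(M + y\right) + 751 = \left(484 + \frac{11371}{1445}\right) + 751 = \frac{710751}{1445} + 751 = \frac{1795946}{1445}$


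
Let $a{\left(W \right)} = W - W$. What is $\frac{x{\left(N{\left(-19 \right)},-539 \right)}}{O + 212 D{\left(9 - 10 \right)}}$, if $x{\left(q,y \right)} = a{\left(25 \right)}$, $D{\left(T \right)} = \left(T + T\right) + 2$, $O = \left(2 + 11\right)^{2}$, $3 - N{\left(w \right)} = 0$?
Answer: $0$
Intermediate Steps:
$a{\left(W \right)} = 0$
$N{\left(w \right)} = 3$ ($N{\left(w \right)} = 3 - 0 = 3 + 0 = 3$)
$O = 169$ ($O = 13^{2} = 169$)
$D{\left(T \right)} = 2 + 2 T$ ($D{\left(T \right)} = 2 T + 2 = 2 + 2 T$)
$x{\left(q,y \right)} = 0$
$\frac{x{\left(N{\left(-19 \right)},-539 \right)}}{O + 212 D{\left(9 - 10 \right)}} = \frac{0}{169 + 212 \left(2 + 2 \left(9 - 10\right)\right)} = \frac{0}{169 + 212 \left(2 + 2 \left(-1\right)\right)} = \frac{0}{169 + 212 \left(2 - 2\right)} = \frac{0}{169 + 212 \cdot 0} = \frac{0}{169 + 0} = \frac{0}{169} = 0 \cdot \frac{1}{169} = 0$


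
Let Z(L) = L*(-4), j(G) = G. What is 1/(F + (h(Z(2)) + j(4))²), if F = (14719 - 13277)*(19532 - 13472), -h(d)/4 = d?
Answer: 1/8739816 ≈ 1.1442e-7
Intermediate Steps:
Z(L) = -4*L
h(d) = -4*d
F = 8738520 (F = 1442*6060 = 8738520)
1/(F + (h(Z(2)) + j(4))²) = 1/(8738520 + (-(-16)*2 + 4)²) = 1/(8738520 + (-4*(-8) + 4)²) = 1/(8738520 + (32 + 4)²) = 1/(8738520 + 36²) = 1/(8738520 + 1296) = 1/8739816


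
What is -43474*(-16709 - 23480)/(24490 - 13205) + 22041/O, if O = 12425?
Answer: 4341783562747/28043225 ≈ 1.5482e+5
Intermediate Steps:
-43474*(-16709 - 23480)/(24490 - 13205) + 22041/O = -43474*(-16709 - 23480)/(24490 - 13205) + 22041/12425 = -43474/(11285/(-40189)) + 22041*(1/12425) = -43474/(11285*(-1/40189)) + 22041/12425 = -43474/(-11285/40189) + 22041/12425 = -43474*(-40189/11285) + 22041/12425 = 1747176586/11285 + 22041/12425 = 4341783562747/28043225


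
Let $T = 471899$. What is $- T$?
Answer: $-471899$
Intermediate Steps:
$- T = \left(-1\right) 471899 = -471899$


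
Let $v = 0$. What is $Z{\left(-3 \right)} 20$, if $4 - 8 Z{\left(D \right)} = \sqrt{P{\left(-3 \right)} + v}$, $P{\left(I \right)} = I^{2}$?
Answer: $\frac{5}{2} \approx 2.5$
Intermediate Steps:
$Z{\left(D \right)} = \frac{1}{8}$ ($Z{\left(D \right)} = \frac{1}{2} - \frac{\sqrt{\left(-3\right)^{2} + 0}}{8} = \frac{1}{2} - \frac{\sqrt{9 + 0}}{8} = \frac{1}{2} - \frac{\sqrt{9}}{8} = \frac{1}{2} - \frac{3}{8} = \frac{1}{8}$)
$Z{\left(-3 \right)} 20 = \frac{1}{8} \cdot 20 = \frac{5}{2}$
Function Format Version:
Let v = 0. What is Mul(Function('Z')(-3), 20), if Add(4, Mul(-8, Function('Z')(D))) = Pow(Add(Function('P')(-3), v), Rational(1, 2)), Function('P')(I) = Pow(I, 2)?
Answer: Rational(5, 2) ≈ 2.5000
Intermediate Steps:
Function('Z')(D) = Rational(1, 8) (Function('Z')(D) = Add(Rational(1, 2), Mul(Rational(-1, 8), Pow(Add(Pow(-3, 2), 0), Rational(1, 2)))) = Add(Rational(1, 2), Mul(Rational(-1, 8), Pow(Add(9, 0), Rational(1, 2)))) = Add(Rational(1, 2), Mul(Rational(-1, 8), Pow(9, Rational(1, 2)))) = Add(Rational(1, 2), Mul(Rational(-1, 8), 3)) = Add(Rational(1, 2), Rational(-3, 8)) = Rational(1, 8))
Mul(Function('Z')(-3), 20) = Mul(Rational(1, 8), 20) = Rational(5, 2)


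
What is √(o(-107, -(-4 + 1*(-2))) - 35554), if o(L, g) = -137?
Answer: I*√35691 ≈ 188.92*I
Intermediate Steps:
√(o(-107, -(-4 + 1*(-2))) - 35554) = √(-137 - 35554) = √(-35691) = I*√35691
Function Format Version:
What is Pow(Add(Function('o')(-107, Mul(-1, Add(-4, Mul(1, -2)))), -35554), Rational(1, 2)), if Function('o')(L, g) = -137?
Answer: Mul(I, Pow(35691, Rational(1, 2))) ≈ Mul(188.92, I)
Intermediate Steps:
Pow(Add(Function('o')(-107, Mul(-1, Add(-4, Mul(1, -2)))), -35554), Rational(1, 2)) = Pow(Add(-137, -35554), Rational(1, 2)) = Pow(-35691, Rational(1, 2)) = Mul(I, Pow(35691, Rational(1, 2)))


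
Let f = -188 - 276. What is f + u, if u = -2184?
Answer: -2648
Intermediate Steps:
f = -464
f + u = -464 - 2184 = -2648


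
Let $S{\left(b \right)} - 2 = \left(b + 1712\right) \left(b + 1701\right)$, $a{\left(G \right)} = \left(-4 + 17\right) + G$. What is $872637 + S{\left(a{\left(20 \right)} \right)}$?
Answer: $3898469$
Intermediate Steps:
$a{\left(G \right)} = 13 + G$
$S{\left(b \right)} = 2 + \left(1701 + b\right) \left(1712 + b\right)$ ($S{\left(b \right)} = 2 + \left(b + 1712\right) \left(b + 1701\right) = 2 + \left(1712 + b\right) \left(1701 + b\right) = 2 + \left(1701 + b\right) \left(1712 + b\right)$)
$872637 + S{\left(a{\left(20 \right)} \right)} = 872637 + \left(2912114 + \left(13 + 20\right)^{2} + 3413 \left(13 + 20\right)\right) = 872637 + \left(2912114 + 33^{2} + 3413 \cdot 33\right) = 872637 + \left(2912114 + 1089 + 112629\right) = 872637 + 3025832 = 3898469$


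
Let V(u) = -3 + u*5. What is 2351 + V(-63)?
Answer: 2033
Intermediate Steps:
V(u) = -3 + 5*u
2351 + V(-63) = 2351 + (-3 + 5*(-63)) = 2351 + (-3 - 315) = 2351 - 318 = 2033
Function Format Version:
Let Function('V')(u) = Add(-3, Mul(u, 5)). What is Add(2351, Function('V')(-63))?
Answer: 2033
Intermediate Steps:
Function('V')(u) = Add(-3, Mul(5, u))
Add(2351, Function('V')(-63)) = Add(2351, Add(-3, Mul(5, -63))) = Add(2351, Add(-3, -315)) = Add(2351, -318) = 2033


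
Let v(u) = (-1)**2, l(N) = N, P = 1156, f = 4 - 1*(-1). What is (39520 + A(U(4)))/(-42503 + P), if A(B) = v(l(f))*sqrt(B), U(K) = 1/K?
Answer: -79041/82694 ≈ -0.95582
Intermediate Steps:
f = 5 (f = 4 + 1 = 5)
v(u) = 1
A(B) = sqrt(B) (A(B) = 1*sqrt(B) = sqrt(B))
(39520 + A(U(4)))/(-42503 + P) = (39520 + sqrt(1/4))/(-42503 + 1156) = (39520 + sqrt(1/4))/(-41347) = (39520 + 1/2)*(-1/41347) = (79041/2)*(-1/41347) = -79041/82694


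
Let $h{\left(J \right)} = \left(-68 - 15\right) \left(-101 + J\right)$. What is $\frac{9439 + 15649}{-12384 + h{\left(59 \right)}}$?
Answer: $- \frac{12544}{4449} \approx -2.8195$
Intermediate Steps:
$h{\left(J \right)} = 8383 - 83 J$ ($h{\left(J \right)} = - 83 \left(-101 + J\right) = 8383 - 83 J$)
$\frac{9439 + 15649}{-12384 + h{\left(59 \right)}} = \frac{9439 + 15649}{-12384 + \left(8383 - 4897\right)} = \frac{25088}{-12384 + \left(8383 - 4897\right)} = \frac{25088}{-12384 + 3486} = \frac{25088}{-8898} = 25088 \left(- \frac{1}{8898}\right) = - \frac{12544}{4449}$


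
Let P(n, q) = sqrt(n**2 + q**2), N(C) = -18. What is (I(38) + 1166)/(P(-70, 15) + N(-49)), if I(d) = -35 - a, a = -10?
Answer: 20538/4801 + 5705*sqrt(205)/4801 ≈ 21.292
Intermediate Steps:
I(d) = -25 (I(d) = -35 - 1*(-10) = -35 + 10 = -25)
(I(38) + 1166)/(P(-70, 15) + N(-49)) = (-25 + 1166)/(sqrt((-70)**2 + 15**2) - 18) = 1141/(sqrt(4900 + 225) - 18) = 1141/(sqrt(5125) - 18) = 1141/(5*sqrt(205) - 18) = 1141/(-18 + 5*sqrt(205))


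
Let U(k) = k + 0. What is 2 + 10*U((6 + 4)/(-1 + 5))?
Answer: 27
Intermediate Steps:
U(k) = k
2 + 10*U((6 + 4)/(-1 + 5)) = 2 + 10*((6 + 4)/(-1 + 5)) = 2 + 10*(10/4) = 2 + 10*(10*(¼)) = 2 + 10*(5/2) = 2 + 25 = 27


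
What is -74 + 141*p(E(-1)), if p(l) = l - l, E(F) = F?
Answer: -74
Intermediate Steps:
p(l) = 0
-74 + 141*p(E(-1)) = -74 + 141*0 = -74 + 0 = -74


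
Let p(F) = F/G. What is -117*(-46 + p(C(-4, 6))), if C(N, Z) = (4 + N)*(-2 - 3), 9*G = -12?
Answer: 5382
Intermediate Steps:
G = -4/3 (G = (1/9)*(-12) = -4/3 ≈ -1.3333)
C(N, Z) = -20 - 5*N (C(N, Z) = (4 + N)*(-5) = -20 - 5*N)
p(F) = -3*F/4 (p(F) = F/(-4/3) = F*(-3/4) = -3*F/4)
-117*(-46 + p(C(-4, 6))) = -117*(-46 - 3*(-20 - 5*(-4))/4) = -117*(-46 - 3*(-20 + 20)/4) = -117*(-46 - 3/4*0) = -117*(-46 + 0) = -117*(-46) = 5382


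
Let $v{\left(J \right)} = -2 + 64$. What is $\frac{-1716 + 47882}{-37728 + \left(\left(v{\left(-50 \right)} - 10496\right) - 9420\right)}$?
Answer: $- \frac{23083}{28791} \approx -0.80174$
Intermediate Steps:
$v{\left(J \right)} = 62$
$\frac{-1716 + 47882}{-37728 + \left(\left(v{\left(-50 \right)} - 10496\right) - 9420\right)} = \frac{-1716 + 47882}{-37728 + \left(\left(62 - 10496\right) - 9420\right)} = \frac{46166}{-37728 - 19854} = \frac{46166}{-57582} = 46166 \left(- \frac{1}{57582}\right) = - \frac{23083}{28791}$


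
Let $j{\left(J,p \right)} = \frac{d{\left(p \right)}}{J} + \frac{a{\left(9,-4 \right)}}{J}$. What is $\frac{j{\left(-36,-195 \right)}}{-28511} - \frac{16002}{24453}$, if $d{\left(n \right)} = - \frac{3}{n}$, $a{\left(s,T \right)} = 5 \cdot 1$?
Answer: $- \frac{4562296153}{6971794830} \approx -0.65439$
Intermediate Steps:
$a{\left(s,T \right)} = 5$
$j{\left(J,p \right)} = \frac{5}{J} - \frac{3}{J p}$ ($j{\left(J,p \right)} = \frac{\left(-3\right) \frac{1}{p}}{J} + \frac{5}{J} = - \frac{3}{J p} + \frac{5}{J} = \frac{5}{J} - \frac{3}{J p}$)
$\frac{j{\left(-36,-195 \right)}}{-28511} - \frac{16002}{24453} = \frac{\frac{1}{-36} \frac{1}{-195} \left(-3 + 5 \left(-195\right)\right)}{-28511} - \frac{16002}{24453} = \left(- \frac{1}{36}\right) \left(- \frac{1}{195}\right) \left(-3 - 975\right) \left(- \frac{1}{28511}\right) - \frac{1778}{2717} = \left(- \frac{1}{36}\right) \left(- \frac{1}{195}\right) \left(-978\right) \left(- \frac{1}{28511}\right) - \frac{1778}{2717} = \left(- \frac{163}{1170}\right) \left(- \frac{1}{28511}\right) - \frac{1778}{2717} = \frac{163}{33357870} - \frac{1778}{2717} = - \frac{4562296153}{6971794830}$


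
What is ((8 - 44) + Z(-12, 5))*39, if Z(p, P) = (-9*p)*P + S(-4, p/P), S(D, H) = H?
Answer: 97812/5 ≈ 19562.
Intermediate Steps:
Z(p, P) = p/P - 9*P*p (Z(p, P) = (-9*p)*P + p/P = -9*P*p + p/P = p/P - 9*P*p)
((8 - 44) + Z(-12, 5))*39 = ((8 - 44) + (-12/5 - 9*5*(-12)))*39 = (-36 + (-12*⅕ + 540))*39 = (-36 + (-12/5 + 540))*39 = (-36 + 2688/5)*39 = (2508/5)*39 = 97812/5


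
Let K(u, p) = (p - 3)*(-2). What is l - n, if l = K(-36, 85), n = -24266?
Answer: 24102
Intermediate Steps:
K(u, p) = 6 - 2*p (K(u, p) = (-3 + p)*(-2) = 6 - 2*p)
l = -164 (l = 6 - 2*85 = 6 - 170 = -164)
l - n = -164 - 1*(-24266) = -164 + 24266 = 24102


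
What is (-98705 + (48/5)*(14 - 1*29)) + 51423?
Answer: -47426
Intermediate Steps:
(-98705 + (48/5)*(14 - 1*29)) + 51423 = (-98705 + (48*(⅕))*(14 - 29)) + 51423 = (-98705 + (48/5)*(-15)) + 51423 = (-98705 - 144) + 51423 = -98849 + 51423 = -47426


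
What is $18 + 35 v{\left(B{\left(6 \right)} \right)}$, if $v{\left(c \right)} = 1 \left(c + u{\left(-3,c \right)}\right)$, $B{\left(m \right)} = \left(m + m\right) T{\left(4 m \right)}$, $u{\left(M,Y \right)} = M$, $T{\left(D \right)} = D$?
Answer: $9993$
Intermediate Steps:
$B{\left(m \right)} = 8 m^{2}$ ($B{\left(m \right)} = \left(m + m\right) 4 m = 2 m 4 m = 8 m^{2}$)
$v{\left(c \right)} = -3 + c$ ($v{\left(c \right)} = 1 \left(c - 3\right) = 1 \left(-3 + c\right) = -3 + c$)
$18 + 35 v{\left(B{\left(6 \right)} \right)} = 18 + 35 \left(-3 + 8 \cdot 6^{2}\right) = 18 + 35 \left(-3 + 8 \cdot 36\right) = 18 + 35 \left(-3 + 288\right) = 18 + 35 \cdot 285 = 18 + 9975 = 9993$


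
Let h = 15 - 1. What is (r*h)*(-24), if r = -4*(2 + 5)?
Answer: 9408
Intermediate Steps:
h = 14
r = -28 (r = -4*7 = -28)
(r*h)*(-24) = -28*14*(-24) = -392*(-24) = 9408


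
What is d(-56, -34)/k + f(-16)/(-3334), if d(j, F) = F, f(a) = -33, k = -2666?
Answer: 100667/4444222 ≈ 0.022651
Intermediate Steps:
d(-56, -34)/k + f(-16)/(-3334) = -34/(-2666) - 33/(-3334) = -34*(-1/2666) - 33*(-1/3334) = 17/1333 + 33/3334 = 100667/4444222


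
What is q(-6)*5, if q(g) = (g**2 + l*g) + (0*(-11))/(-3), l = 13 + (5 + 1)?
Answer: -390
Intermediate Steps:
l = 19 (l = 13 + 6 = 19)
q(g) = g**2 + 19*g (q(g) = (g**2 + 19*g) + (0*(-11))/(-3) = (g**2 + 19*g) + 0*(-1/3) = (g**2 + 19*g) + 0 = g**2 + 19*g)
q(-6)*5 = -6*(19 - 6)*5 = -6*13*5 = -78*5 = -390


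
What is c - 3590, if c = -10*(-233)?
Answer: -1260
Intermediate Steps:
c = 2330
c - 3590 = 2330 - 3590 = -1260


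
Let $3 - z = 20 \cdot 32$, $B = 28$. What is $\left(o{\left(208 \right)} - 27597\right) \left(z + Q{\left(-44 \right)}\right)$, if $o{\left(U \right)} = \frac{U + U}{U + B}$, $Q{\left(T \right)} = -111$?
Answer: $\frac{1217833012}{59} \approx 2.0641 \cdot 10^{7}$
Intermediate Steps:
$o{\left(U \right)} = \frac{2 U}{28 + U}$ ($o{\left(U \right)} = \frac{U + U}{U + 28} = \frac{2 U}{28 + U}$)
$z = -637$ ($z = 3 - 20 \cdot 32 = 3 - 640 = -637$)
$\left(o{\left(208 \right)} - 27597\right) \left(z + Q{\left(-44 \right)}\right) = \left(2 \cdot 208 \frac{1}{28 + 208} - 27597\right) \left(-637 - 111\right) = \left(2 \cdot 208 \cdot \frac{1}{236} - 27597\right) \left(-748\right) = \left(\frac{104}{59} - 27597\right) \left(-748\right) = \left(- \frac{1628119}{59}\right) \left(-748\right) = \frac{1217833012}{59}$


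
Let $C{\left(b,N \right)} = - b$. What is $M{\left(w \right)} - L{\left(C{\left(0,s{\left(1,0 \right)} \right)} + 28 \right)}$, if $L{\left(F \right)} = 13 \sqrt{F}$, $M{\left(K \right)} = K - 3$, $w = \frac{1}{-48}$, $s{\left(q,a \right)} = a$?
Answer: $- \frac{145}{48} - 26 \sqrt{7} \approx -71.81$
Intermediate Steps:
$w = - \frac{1}{48} \approx -0.020833$
$M{\left(K \right)} = -3 + K$
$M{\left(w \right)} - L{\left(C{\left(0,s{\left(1,0 \right)} \right)} + 28 \right)} = \left(-3 - \frac{1}{48}\right) - 13 \sqrt{\left(-1\right) 0 + 28} = - \frac{145}{48} - 13 \sqrt{0 + 28} = - \frac{145}{48} - 13 \sqrt{28} = - \frac{145}{48} - 13 \cdot 2 \sqrt{7} = - \frac{145}{48} - 26 \sqrt{7}$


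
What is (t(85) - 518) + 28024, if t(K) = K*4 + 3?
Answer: 27849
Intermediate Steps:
t(K) = 3 + 4*K (t(K) = 4*K + 3 = 3 + 4*K)
(t(85) - 518) + 28024 = ((3 + 4*85) - 518) + 28024 = ((3 + 340) - 518) + 28024 = (343 - 518) + 28024 = -175 + 28024 = 27849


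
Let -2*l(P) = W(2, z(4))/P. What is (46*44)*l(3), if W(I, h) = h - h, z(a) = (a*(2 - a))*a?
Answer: 0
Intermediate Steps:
z(a) = a²*(2 - a)
W(I, h) = 0
l(P) = 0 (l(P) = -0/P = -½*0 = 0)
(46*44)*l(3) = (46*44)*0 = 2024*0 = 0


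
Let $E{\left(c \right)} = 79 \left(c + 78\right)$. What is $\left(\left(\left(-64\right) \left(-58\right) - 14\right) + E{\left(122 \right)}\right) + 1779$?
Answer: $21277$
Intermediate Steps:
$E{\left(c \right)} = 6162 + 79 c$ ($E{\left(c \right)} = 79 \left(78 + c\right) = 6162 + 79 c$)
$\left(\left(\left(-64\right) \left(-58\right) - 14\right) + E{\left(122 \right)}\right) + 1779 = \left(\left(\left(-64\right) \left(-58\right) - 14\right) + \left(6162 + 79 \cdot 122\right)\right) + 1779 = \left(\left(3712 - 14\right) + \left(6162 + 9638\right)\right) + 1779 = \left(3698 + 15800\right) + 1779 = 19498 + 1779 = 21277$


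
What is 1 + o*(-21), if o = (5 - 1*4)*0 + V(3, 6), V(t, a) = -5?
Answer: 106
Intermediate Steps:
o = -5 (o = (5 - 1*4)*0 - 5 = (5 - 4)*0 - 5 = 1*0 - 5 = 0 - 5 = -5)
1 + o*(-21) = 1 - 5*(-21) = 1 + 105 = 106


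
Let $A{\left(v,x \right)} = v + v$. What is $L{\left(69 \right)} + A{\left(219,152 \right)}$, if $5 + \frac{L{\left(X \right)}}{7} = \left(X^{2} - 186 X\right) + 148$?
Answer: $-55072$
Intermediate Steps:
$A{\left(v,x \right)} = 2 v$
$L{\left(X \right)} = 1001 - 1302 X + 7 X^{2}$ ($L{\left(X \right)} = -35 + 7 \left(\left(X^{2} - 186 X\right) + 148\right) = -35 + 7 \left(148 + X^{2} - 186 X\right) = -35 + \left(1036 - 1302 X + 7 X^{2}\right) = 1001 - 1302 X + 7 X^{2}$)
$L{\left(69 \right)} + A{\left(219,152 \right)} = \left(1001 - 89838 + 7 \cdot 69^{2}\right) + 2 \cdot 219 = \left(1001 - 89838 + 7 \cdot 4761\right) + 438 = \left(1001 - 89838 + 33327\right) + 438 = -55510 + 438 = -55072$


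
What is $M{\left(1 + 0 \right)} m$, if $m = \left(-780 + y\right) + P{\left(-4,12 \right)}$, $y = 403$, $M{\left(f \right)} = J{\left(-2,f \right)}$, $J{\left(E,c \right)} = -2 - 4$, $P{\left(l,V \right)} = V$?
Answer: $2190$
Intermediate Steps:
$J{\left(E,c \right)} = -6$ ($J{\left(E,c \right)} = -2 - 4 = -6$)
$M{\left(f \right)} = -6$
$m = -365$ ($m = \left(-780 + 403\right) + 12 = -377 + 12 = -365$)
$M{\left(1 + 0 \right)} m = \left(-6\right) \left(-365\right) = 2190$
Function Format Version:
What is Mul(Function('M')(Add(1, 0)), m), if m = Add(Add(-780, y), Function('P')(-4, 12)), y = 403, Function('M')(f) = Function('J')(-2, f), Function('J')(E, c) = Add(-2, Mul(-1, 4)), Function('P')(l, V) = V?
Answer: 2190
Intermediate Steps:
Function('J')(E, c) = -6 (Function('J')(E, c) = Add(-2, -4) = -6)
Function('M')(f) = -6
m = -365 (m = Add(Add(-780, 403), 12) = Add(-377, 12) = -365)
Mul(Function('M')(Add(1, 0)), m) = Mul(-6, -365) = 2190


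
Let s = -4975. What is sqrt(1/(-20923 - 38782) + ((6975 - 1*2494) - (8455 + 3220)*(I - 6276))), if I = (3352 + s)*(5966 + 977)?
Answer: sqrt(469230040274189158695)/59705 ≈ 3.6281e+5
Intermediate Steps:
I = -11268489 (I = (3352 - 4975)*(5966 + 977) = -1623*6943 = -11268489)
sqrt(1/(-20923 - 38782) + ((6975 - 1*2494) - (8455 + 3220)*(I - 6276))) = sqrt(1/(-20923 - 38782) + ((6975 - 1*2494) - (8455 + 3220)*(-11268489 - 6276))) = sqrt(1/(-59705) + ((6975 - 2494) - 11675*(-11274765))) = sqrt(-1/59705 + (4481 - 1*(-131632881375))) = sqrt(-1/59705 + (4481 + 131632881375)) = sqrt(-1/59705 + 131632885856) = sqrt(7859141450032479/59705) = sqrt(469230040274189158695)/59705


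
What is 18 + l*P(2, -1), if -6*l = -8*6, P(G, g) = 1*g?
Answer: 10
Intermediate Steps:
P(G, g) = g
l = 8 (l = -(-4)*6/3 = -⅙*(-48) = 8)
18 + l*P(2, -1) = 18 + 8*(-1) = 18 - 8 = 10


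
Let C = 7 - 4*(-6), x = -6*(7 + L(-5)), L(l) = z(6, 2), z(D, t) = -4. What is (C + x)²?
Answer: 169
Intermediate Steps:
L(l) = -4
x = -18 (x = -6*(7 - 4) = -6*3 = -18)
C = 31 (C = 7 + 24 = 31)
(C + x)² = (31 - 18)² = 13² = 169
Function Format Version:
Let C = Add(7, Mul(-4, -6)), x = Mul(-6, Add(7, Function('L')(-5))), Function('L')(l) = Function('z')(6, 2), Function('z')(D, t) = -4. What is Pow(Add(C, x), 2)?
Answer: 169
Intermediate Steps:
Function('L')(l) = -4
x = -18 (x = Mul(-6, Add(7, -4)) = Mul(-6, 3) = -18)
C = 31 (C = Add(7, 24) = 31)
Pow(Add(C, x), 2) = Pow(Add(31, -18), 2) = Pow(13, 2) = 169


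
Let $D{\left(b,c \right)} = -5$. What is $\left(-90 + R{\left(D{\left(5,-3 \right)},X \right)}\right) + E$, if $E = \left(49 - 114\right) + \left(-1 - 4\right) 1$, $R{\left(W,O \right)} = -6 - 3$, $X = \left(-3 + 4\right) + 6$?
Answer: $-169$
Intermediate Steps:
$X = 7$ ($X = 1 + 6 = 7$)
$R{\left(W,O \right)} = -9$
$E = -70$ ($E = -65 - 5 = -70$)
$\left(-90 + R{\left(D{\left(5,-3 \right)},X \right)}\right) + E = \left(-90 - 9\right) - 70 = -99 - 70 = -169$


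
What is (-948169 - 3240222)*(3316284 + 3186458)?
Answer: -27236026068122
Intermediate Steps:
(-948169 - 3240222)*(3316284 + 3186458) = -4188391*6502742 = -27236026068122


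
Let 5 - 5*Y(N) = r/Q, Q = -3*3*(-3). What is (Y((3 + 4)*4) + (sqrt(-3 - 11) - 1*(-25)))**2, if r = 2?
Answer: 12050914/18225 + 7016*I*sqrt(14)/135 ≈ 661.23 + 194.46*I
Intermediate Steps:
Q = 27 (Q = -9*(-3) = 27)
Y(N) = 133/135 (Y(N) = 1 - 2/(5*27) = 1 - 1/5*2/27 = 1 - 2/135 = 133/135)
(Y((3 + 4)*4) + (sqrt(-3 - 11) - 1*(-25)))**2 = (133/135 + (sqrt(-3 - 11) - 1*(-25)))**2 = (133/135 + (sqrt(-14) + 25))**2 = (133/135 + (I*sqrt(14) + 25))**2 = (133/135 + (25 + I*sqrt(14)))**2 = (3508/135 + I*sqrt(14))**2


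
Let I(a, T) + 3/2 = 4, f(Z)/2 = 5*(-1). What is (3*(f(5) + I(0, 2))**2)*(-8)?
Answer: -1350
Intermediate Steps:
f(Z) = -10 (f(Z) = 2*(5*(-1)) = 2*(-5) = -10)
I(a, T) = 5/2 (I(a, T) = -3/2 + 4 = 5/2)
(3*(f(5) + I(0, 2))**2)*(-8) = (3*(-10 + 5/2)**2)*(-8) = (3*(-15/2)**2)*(-8) = (3*(225/4))*(-8) = (675/4)*(-8) = -1350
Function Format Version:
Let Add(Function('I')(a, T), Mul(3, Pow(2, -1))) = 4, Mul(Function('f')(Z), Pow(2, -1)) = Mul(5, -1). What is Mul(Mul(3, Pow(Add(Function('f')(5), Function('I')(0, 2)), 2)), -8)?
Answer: -1350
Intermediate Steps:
Function('f')(Z) = -10 (Function('f')(Z) = Mul(2, Mul(5, -1)) = Mul(2, -5) = -10)
Function('I')(a, T) = Rational(5, 2) (Function('I')(a, T) = Add(Rational(-3, 2), 4) = Rational(5, 2))
Mul(Mul(3, Pow(Add(Function('f')(5), Function('I')(0, 2)), 2)), -8) = Mul(Mul(3, Pow(Add(-10, Rational(5, 2)), 2)), -8) = Mul(Mul(3, Pow(Rational(-15, 2), 2)), -8) = Mul(Mul(3, Rational(225, 4)), -8) = Mul(Rational(675, 4), -8) = -1350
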